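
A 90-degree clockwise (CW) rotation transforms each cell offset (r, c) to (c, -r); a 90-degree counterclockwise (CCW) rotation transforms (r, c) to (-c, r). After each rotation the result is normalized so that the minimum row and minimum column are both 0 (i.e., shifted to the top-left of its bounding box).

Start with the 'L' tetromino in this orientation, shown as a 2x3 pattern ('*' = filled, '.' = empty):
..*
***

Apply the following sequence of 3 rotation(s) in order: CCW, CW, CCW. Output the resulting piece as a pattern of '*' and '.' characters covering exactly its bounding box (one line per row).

Start:
..*
***
After rotation 1 (CCW):
**
.*
.*
After rotation 2 (CW):
..*
***
After rotation 3 (CCW):
**
.*
.*

Answer: **
.*
.*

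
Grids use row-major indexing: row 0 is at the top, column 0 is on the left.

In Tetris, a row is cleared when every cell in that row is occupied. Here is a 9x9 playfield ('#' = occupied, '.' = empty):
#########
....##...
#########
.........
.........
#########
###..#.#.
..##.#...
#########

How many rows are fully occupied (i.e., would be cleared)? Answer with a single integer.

Answer: 4

Derivation:
Check each row:
  row 0: 0 empty cells -> FULL (clear)
  row 1: 7 empty cells -> not full
  row 2: 0 empty cells -> FULL (clear)
  row 3: 9 empty cells -> not full
  row 4: 9 empty cells -> not full
  row 5: 0 empty cells -> FULL (clear)
  row 6: 4 empty cells -> not full
  row 7: 6 empty cells -> not full
  row 8: 0 empty cells -> FULL (clear)
Total rows cleared: 4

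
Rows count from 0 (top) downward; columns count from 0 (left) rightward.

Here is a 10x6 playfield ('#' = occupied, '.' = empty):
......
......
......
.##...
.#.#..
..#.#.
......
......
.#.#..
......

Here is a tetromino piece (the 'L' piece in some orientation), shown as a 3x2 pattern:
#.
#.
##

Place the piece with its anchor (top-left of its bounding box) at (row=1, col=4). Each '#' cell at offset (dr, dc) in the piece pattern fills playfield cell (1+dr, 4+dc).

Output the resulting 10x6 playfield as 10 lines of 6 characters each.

Answer: ......
....#.
....#.
.##.##
.#.#..
..#.#.
......
......
.#.#..
......

Derivation:
Fill (1+0,4+0) = (1,4)
Fill (1+1,4+0) = (2,4)
Fill (1+2,4+0) = (3,4)
Fill (1+2,4+1) = (3,5)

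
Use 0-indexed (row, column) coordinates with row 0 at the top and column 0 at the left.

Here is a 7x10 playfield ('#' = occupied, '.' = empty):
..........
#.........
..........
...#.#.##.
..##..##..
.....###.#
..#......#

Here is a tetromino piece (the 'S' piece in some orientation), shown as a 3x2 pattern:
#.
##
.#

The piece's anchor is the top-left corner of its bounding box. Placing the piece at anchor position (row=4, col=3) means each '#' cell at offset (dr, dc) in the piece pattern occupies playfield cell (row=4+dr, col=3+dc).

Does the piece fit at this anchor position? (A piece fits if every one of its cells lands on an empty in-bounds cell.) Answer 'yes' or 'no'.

Answer: no

Derivation:
Check each piece cell at anchor (4, 3):
  offset (0,0) -> (4,3): occupied ('#') -> FAIL
  offset (1,0) -> (5,3): empty -> OK
  offset (1,1) -> (5,4): empty -> OK
  offset (2,1) -> (6,4): empty -> OK
All cells valid: no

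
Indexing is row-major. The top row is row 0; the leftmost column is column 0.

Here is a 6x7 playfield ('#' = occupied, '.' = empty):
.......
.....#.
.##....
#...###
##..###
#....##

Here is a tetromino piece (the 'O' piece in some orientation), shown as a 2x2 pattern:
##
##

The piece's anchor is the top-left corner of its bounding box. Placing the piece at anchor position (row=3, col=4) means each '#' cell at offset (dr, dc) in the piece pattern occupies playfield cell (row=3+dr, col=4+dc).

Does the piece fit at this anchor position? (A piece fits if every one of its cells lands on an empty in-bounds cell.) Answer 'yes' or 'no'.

Check each piece cell at anchor (3, 4):
  offset (0,0) -> (3,4): occupied ('#') -> FAIL
  offset (0,1) -> (3,5): occupied ('#') -> FAIL
  offset (1,0) -> (4,4): occupied ('#') -> FAIL
  offset (1,1) -> (4,5): occupied ('#') -> FAIL
All cells valid: no

Answer: no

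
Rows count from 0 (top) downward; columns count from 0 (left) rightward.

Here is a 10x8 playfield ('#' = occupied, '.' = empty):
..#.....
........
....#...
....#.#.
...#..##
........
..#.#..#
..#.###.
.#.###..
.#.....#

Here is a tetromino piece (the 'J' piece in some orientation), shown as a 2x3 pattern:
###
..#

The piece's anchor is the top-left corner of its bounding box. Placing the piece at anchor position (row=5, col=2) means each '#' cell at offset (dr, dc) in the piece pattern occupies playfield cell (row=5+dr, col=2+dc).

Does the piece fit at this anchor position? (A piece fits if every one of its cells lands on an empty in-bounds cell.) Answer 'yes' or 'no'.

Check each piece cell at anchor (5, 2):
  offset (0,0) -> (5,2): empty -> OK
  offset (0,1) -> (5,3): empty -> OK
  offset (0,2) -> (5,4): empty -> OK
  offset (1,2) -> (6,4): occupied ('#') -> FAIL
All cells valid: no

Answer: no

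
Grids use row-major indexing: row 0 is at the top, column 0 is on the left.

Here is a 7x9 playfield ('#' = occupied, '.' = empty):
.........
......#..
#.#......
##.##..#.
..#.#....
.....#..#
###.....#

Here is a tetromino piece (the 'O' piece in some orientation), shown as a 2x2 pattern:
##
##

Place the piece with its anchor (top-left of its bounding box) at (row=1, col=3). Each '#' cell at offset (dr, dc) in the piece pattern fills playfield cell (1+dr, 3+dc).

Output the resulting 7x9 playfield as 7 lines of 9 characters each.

Fill (1+0,3+0) = (1,3)
Fill (1+0,3+1) = (1,4)
Fill (1+1,3+0) = (2,3)
Fill (1+1,3+1) = (2,4)

Answer: .........
...##.#..
#.###....
##.##..#.
..#.#....
.....#..#
###.....#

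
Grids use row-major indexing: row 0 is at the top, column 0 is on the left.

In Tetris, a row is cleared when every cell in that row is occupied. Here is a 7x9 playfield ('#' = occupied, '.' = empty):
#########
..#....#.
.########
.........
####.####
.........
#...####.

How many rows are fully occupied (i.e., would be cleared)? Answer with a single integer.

Answer: 1

Derivation:
Check each row:
  row 0: 0 empty cells -> FULL (clear)
  row 1: 7 empty cells -> not full
  row 2: 1 empty cell -> not full
  row 3: 9 empty cells -> not full
  row 4: 1 empty cell -> not full
  row 5: 9 empty cells -> not full
  row 6: 4 empty cells -> not full
Total rows cleared: 1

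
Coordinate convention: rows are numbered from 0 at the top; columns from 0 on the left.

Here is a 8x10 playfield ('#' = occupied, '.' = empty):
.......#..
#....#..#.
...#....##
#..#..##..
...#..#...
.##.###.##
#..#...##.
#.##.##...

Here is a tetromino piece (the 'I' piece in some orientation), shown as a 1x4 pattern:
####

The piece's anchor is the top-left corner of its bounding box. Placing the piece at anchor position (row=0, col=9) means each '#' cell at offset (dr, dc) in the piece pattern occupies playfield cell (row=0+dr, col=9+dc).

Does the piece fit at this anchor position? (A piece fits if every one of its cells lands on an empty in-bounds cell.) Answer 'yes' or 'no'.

Answer: no

Derivation:
Check each piece cell at anchor (0, 9):
  offset (0,0) -> (0,9): empty -> OK
  offset (0,1) -> (0,10): out of bounds -> FAIL
  offset (0,2) -> (0,11): out of bounds -> FAIL
  offset (0,3) -> (0,12): out of bounds -> FAIL
All cells valid: no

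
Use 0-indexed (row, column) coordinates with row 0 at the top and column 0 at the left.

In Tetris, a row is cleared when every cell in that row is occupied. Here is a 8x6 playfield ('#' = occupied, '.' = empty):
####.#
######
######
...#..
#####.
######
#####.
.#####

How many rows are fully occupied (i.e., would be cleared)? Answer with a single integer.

Check each row:
  row 0: 1 empty cell -> not full
  row 1: 0 empty cells -> FULL (clear)
  row 2: 0 empty cells -> FULL (clear)
  row 3: 5 empty cells -> not full
  row 4: 1 empty cell -> not full
  row 5: 0 empty cells -> FULL (clear)
  row 6: 1 empty cell -> not full
  row 7: 1 empty cell -> not full
Total rows cleared: 3

Answer: 3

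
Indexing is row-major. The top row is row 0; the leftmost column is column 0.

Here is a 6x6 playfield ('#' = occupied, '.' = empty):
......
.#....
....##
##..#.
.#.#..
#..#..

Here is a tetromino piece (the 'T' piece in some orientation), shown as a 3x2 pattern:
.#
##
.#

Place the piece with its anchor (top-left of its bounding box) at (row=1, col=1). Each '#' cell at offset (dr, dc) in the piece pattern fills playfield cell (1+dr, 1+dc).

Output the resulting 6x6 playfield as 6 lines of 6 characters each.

Fill (1+0,1+1) = (1,2)
Fill (1+1,1+0) = (2,1)
Fill (1+1,1+1) = (2,2)
Fill (1+2,1+1) = (3,2)

Answer: ......
.##...
.##.##
###.#.
.#.#..
#..#..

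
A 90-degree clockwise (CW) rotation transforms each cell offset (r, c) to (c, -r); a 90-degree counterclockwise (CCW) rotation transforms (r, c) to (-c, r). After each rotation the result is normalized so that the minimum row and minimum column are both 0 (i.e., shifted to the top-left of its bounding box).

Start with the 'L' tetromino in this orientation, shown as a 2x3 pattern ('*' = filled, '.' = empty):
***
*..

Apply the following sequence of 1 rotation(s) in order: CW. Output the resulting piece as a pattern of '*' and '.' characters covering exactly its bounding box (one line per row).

Start:
***
*..
After rotation 1 (CW):
**
.*
.*

Answer: **
.*
.*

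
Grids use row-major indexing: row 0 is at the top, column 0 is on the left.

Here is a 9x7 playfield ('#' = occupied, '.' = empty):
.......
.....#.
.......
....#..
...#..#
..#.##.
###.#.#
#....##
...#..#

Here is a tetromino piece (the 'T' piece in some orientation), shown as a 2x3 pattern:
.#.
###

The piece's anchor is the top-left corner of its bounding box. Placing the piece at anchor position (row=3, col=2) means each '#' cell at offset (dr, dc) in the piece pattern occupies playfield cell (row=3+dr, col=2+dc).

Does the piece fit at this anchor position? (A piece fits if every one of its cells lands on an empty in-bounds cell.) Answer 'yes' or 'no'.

Answer: no

Derivation:
Check each piece cell at anchor (3, 2):
  offset (0,1) -> (3,3): empty -> OK
  offset (1,0) -> (4,2): empty -> OK
  offset (1,1) -> (4,3): occupied ('#') -> FAIL
  offset (1,2) -> (4,4): empty -> OK
All cells valid: no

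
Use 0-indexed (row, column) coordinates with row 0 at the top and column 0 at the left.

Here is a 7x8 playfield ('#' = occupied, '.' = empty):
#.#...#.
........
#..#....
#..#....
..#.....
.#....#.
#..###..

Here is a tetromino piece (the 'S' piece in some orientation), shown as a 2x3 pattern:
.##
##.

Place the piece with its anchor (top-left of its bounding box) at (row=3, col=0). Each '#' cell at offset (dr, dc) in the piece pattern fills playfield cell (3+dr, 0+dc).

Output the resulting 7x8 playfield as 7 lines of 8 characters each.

Fill (3+0,0+1) = (3,1)
Fill (3+0,0+2) = (3,2)
Fill (3+1,0+0) = (4,0)
Fill (3+1,0+1) = (4,1)

Answer: #.#...#.
........
#..#....
####....
###.....
.#....#.
#..###..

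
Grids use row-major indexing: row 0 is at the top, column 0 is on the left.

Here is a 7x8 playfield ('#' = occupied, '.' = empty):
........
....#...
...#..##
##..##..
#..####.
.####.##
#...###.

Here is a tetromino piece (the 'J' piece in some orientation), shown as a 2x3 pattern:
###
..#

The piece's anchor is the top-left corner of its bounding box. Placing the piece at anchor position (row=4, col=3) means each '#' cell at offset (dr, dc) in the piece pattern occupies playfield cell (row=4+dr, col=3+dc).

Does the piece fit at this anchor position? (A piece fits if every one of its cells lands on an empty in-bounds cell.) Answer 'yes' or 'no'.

Answer: no

Derivation:
Check each piece cell at anchor (4, 3):
  offset (0,0) -> (4,3): occupied ('#') -> FAIL
  offset (0,1) -> (4,4): occupied ('#') -> FAIL
  offset (0,2) -> (4,5): occupied ('#') -> FAIL
  offset (1,2) -> (5,5): empty -> OK
All cells valid: no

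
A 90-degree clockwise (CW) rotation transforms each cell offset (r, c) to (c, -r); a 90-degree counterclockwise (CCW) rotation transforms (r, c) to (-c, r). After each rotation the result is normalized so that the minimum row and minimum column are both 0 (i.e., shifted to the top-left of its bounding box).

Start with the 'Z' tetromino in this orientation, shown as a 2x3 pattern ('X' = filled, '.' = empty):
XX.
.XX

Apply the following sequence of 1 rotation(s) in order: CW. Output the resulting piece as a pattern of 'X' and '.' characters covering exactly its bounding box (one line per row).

Answer: .X
XX
X.

Derivation:
Start:
XX.
.XX
After rotation 1 (CW):
.X
XX
X.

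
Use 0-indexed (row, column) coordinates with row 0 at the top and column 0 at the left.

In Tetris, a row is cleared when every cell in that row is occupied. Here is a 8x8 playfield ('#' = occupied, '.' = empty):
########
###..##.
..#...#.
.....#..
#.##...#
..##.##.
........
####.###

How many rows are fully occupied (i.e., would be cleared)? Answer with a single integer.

Check each row:
  row 0: 0 empty cells -> FULL (clear)
  row 1: 3 empty cells -> not full
  row 2: 6 empty cells -> not full
  row 3: 7 empty cells -> not full
  row 4: 4 empty cells -> not full
  row 5: 4 empty cells -> not full
  row 6: 8 empty cells -> not full
  row 7: 1 empty cell -> not full
Total rows cleared: 1

Answer: 1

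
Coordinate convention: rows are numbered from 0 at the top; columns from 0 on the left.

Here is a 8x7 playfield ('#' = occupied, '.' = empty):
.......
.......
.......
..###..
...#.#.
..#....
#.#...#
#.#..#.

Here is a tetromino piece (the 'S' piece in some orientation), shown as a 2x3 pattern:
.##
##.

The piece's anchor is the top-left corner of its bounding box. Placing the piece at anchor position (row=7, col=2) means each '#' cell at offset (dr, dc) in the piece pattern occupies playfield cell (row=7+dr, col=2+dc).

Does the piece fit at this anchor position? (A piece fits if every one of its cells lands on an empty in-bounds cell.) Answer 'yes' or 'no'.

Check each piece cell at anchor (7, 2):
  offset (0,1) -> (7,3): empty -> OK
  offset (0,2) -> (7,4): empty -> OK
  offset (1,0) -> (8,2): out of bounds -> FAIL
  offset (1,1) -> (8,3): out of bounds -> FAIL
All cells valid: no

Answer: no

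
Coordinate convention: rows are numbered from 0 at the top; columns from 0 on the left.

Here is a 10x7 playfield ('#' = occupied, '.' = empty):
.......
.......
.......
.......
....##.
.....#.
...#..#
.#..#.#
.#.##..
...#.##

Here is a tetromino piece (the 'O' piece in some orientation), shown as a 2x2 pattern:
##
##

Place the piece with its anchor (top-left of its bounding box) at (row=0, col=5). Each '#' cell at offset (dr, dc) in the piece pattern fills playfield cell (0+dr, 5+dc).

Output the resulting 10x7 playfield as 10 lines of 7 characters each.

Fill (0+0,5+0) = (0,5)
Fill (0+0,5+1) = (0,6)
Fill (0+1,5+0) = (1,5)
Fill (0+1,5+1) = (1,6)

Answer: .....##
.....##
.......
.......
....##.
.....#.
...#..#
.#..#.#
.#.##..
...#.##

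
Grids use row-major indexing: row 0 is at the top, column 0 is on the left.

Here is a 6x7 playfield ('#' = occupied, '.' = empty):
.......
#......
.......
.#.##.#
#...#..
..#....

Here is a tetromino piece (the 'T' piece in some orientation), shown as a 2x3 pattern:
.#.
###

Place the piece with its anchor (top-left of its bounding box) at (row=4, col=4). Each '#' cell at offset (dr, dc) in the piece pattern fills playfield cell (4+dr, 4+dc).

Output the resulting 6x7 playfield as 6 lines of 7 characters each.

Fill (4+0,4+1) = (4,5)
Fill (4+1,4+0) = (5,4)
Fill (4+1,4+1) = (5,5)
Fill (4+1,4+2) = (5,6)

Answer: .......
#......
.......
.#.##.#
#...##.
..#.###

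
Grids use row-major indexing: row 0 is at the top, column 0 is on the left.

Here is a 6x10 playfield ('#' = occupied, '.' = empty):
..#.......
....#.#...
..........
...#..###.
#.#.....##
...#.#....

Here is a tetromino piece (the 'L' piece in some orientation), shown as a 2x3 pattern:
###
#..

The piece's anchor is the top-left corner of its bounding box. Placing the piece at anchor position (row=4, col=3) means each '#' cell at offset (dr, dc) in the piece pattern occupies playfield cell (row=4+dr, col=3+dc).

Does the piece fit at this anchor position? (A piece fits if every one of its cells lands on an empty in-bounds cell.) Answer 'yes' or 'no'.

Answer: no

Derivation:
Check each piece cell at anchor (4, 3):
  offset (0,0) -> (4,3): empty -> OK
  offset (0,1) -> (4,4): empty -> OK
  offset (0,2) -> (4,5): empty -> OK
  offset (1,0) -> (5,3): occupied ('#') -> FAIL
All cells valid: no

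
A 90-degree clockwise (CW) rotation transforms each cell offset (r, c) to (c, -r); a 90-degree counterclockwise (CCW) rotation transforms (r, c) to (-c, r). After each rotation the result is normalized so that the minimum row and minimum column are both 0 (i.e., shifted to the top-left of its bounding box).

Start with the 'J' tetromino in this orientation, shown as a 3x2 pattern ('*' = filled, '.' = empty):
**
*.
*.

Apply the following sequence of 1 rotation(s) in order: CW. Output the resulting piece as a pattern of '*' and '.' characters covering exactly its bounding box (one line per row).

Start:
**
*.
*.
After rotation 1 (CW):
***
..*

Answer: ***
..*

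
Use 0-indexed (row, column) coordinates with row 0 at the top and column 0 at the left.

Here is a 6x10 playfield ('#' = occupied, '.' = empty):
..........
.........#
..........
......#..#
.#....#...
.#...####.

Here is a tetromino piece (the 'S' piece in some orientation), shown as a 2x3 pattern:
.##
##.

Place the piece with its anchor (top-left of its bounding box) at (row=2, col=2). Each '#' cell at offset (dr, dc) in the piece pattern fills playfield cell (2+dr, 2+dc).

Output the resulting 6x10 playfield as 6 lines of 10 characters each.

Fill (2+0,2+1) = (2,3)
Fill (2+0,2+2) = (2,4)
Fill (2+1,2+0) = (3,2)
Fill (2+1,2+1) = (3,3)

Answer: ..........
.........#
...##.....
..##..#..#
.#....#...
.#...####.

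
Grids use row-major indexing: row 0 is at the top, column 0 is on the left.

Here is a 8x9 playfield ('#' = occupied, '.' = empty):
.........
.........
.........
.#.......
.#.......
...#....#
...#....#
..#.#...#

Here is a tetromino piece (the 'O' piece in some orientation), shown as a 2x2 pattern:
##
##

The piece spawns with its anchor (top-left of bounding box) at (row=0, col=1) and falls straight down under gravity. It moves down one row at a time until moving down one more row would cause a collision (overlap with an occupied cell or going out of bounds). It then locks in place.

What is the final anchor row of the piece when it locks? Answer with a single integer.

Answer: 1

Derivation:
Spawn at (row=0, col=1). Try each row:
  row 0: fits
  row 1: fits
  row 2: blocked -> lock at row 1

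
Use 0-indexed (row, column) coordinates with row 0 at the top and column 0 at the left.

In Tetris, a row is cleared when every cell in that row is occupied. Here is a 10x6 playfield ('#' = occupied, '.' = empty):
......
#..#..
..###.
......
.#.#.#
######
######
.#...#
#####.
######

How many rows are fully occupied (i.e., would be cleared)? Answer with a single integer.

Answer: 3

Derivation:
Check each row:
  row 0: 6 empty cells -> not full
  row 1: 4 empty cells -> not full
  row 2: 3 empty cells -> not full
  row 3: 6 empty cells -> not full
  row 4: 3 empty cells -> not full
  row 5: 0 empty cells -> FULL (clear)
  row 6: 0 empty cells -> FULL (clear)
  row 7: 4 empty cells -> not full
  row 8: 1 empty cell -> not full
  row 9: 0 empty cells -> FULL (clear)
Total rows cleared: 3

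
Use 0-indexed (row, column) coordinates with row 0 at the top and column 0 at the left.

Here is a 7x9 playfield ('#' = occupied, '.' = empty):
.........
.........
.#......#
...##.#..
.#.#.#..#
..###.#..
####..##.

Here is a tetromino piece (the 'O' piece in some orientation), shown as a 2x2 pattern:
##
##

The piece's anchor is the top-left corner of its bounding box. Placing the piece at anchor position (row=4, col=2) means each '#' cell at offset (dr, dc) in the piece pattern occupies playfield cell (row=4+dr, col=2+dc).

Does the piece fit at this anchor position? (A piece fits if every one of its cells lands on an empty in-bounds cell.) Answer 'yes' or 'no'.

Check each piece cell at anchor (4, 2):
  offset (0,0) -> (4,2): empty -> OK
  offset (0,1) -> (4,3): occupied ('#') -> FAIL
  offset (1,0) -> (5,2): occupied ('#') -> FAIL
  offset (1,1) -> (5,3): occupied ('#') -> FAIL
All cells valid: no

Answer: no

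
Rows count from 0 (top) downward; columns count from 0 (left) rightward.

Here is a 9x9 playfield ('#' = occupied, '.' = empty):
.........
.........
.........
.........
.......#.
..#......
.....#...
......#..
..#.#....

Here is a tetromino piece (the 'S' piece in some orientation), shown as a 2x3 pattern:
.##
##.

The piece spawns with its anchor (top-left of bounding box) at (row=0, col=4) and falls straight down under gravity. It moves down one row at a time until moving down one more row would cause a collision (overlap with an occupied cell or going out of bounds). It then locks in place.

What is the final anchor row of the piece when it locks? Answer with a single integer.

Spawn at (row=0, col=4). Try each row:
  row 0: fits
  row 1: fits
  row 2: fits
  row 3: fits
  row 4: fits
  row 5: blocked -> lock at row 4

Answer: 4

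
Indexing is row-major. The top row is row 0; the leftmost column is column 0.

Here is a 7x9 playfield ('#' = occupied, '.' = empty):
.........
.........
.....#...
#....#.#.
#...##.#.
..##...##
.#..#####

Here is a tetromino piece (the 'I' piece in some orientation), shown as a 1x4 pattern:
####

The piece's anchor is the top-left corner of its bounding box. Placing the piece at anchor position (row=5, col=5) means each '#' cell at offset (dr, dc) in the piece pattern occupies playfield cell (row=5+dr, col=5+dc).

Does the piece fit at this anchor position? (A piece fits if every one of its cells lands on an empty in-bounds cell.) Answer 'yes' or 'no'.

Check each piece cell at anchor (5, 5):
  offset (0,0) -> (5,5): empty -> OK
  offset (0,1) -> (5,6): empty -> OK
  offset (0,2) -> (5,7): occupied ('#') -> FAIL
  offset (0,3) -> (5,8): occupied ('#') -> FAIL
All cells valid: no

Answer: no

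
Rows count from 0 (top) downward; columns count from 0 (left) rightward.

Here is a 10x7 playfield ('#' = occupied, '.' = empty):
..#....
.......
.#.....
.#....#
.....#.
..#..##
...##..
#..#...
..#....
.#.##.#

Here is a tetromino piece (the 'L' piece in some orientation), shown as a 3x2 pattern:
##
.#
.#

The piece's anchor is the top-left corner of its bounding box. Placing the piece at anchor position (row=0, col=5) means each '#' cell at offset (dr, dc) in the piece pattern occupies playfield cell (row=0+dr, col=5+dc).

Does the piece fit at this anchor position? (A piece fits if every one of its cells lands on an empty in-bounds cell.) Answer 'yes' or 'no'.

Check each piece cell at anchor (0, 5):
  offset (0,0) -> (0,5): empty -> OK
  offset (0,1) -> (0,6): empty -> OK
  offset (1,1) -> (1,6): empty -> OK
  offset (2,1) -> (2,6): empty -> OK
All cells valid: yes

Answer: yes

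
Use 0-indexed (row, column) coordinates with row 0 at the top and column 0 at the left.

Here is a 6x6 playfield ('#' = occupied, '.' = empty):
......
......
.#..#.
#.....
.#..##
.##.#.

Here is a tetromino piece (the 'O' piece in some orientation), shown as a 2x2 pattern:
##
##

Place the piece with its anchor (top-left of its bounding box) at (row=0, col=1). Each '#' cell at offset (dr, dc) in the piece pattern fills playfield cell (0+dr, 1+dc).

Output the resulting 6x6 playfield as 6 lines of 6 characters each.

Fill (0+0,1+0) = (0,1)
Fill (0+0,1+1) = (0,2)
Fill (0+1,1+0) = (1,1)
Fill (0+1,1+1) = (1,2)

Answer: .##...
.##...
.#..#.
#.....
.#..##
.##.#.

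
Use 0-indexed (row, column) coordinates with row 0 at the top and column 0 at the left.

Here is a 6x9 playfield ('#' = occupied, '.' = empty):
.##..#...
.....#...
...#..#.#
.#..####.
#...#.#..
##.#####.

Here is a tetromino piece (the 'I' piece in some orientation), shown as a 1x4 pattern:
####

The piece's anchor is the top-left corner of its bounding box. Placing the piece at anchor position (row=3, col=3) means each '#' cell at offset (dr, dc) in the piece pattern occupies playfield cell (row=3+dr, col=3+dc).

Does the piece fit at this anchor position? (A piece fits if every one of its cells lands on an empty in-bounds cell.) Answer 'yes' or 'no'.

Answer: no

Derivation:
Check each piece cell at anchor (3, 3):
  offset (0,0) -> (3,3): empty -> OK
  offset (0,1) -> (3,4): occupied ('#') -> FAIL
  offset (0,2) -> (3,5): occupied ('#') -> FAIL
  offset (0,3) -> (3,6): occupied ('#') -> FAIL
All cells valid: no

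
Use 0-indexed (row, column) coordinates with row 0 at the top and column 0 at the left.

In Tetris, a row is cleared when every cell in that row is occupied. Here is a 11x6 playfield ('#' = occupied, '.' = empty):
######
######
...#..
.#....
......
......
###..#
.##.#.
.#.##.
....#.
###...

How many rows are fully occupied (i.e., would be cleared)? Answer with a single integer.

Answer: 2

Derivation:
Check each row:
  row 0: 0 empty cells -> FULL (clear)
  row 1: 0 empty cells -> FULL (clear)
  row 2: 5 empty cells -> not full
  row 3: 5 empty cells -> not full
  row 4: 6 empty cells -> not full
  row 5: 6 empty cells -> not full
  row 6: 2 empty cells -> not full
  row 7: 3 empty cells -> not full
  row 8: 3 empty cells -> not full
  row 9: 5 empty cells -> not full
  row 10: 3 empty cells -> not full
Total rows cleared: 2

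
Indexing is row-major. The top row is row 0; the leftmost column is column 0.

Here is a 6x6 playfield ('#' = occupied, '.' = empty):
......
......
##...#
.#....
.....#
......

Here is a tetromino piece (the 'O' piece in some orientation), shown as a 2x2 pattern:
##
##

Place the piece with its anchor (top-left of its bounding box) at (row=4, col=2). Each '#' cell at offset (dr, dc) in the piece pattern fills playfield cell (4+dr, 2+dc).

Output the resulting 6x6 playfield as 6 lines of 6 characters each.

Fill (4+0,2+0) = (4,2)
Fill (4+0,2+1) = (4,3)
Fill (4+1,2+0) = (5,2)
Fill (4+1,2+1) = (5,3)

Answer: ......
......
##...#
.#....
..##.#
..##..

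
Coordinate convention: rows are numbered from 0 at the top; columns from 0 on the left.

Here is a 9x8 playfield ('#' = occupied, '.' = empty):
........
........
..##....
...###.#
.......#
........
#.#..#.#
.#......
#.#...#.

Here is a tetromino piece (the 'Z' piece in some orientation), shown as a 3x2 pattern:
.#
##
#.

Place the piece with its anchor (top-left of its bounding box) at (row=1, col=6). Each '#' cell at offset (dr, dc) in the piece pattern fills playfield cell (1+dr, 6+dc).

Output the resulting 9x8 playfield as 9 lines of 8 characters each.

Fill (1+0,6+1) = (1,7)
Fill (1+1,6+0) = (2,6)
Fill (1+1,6+1) = (2,7)
Fill (1+2,6+0) = (3,6)

Answer: ........
.......#
..##..##
...#####
.......#
........
#.#..#.#
.#......
#.#...#.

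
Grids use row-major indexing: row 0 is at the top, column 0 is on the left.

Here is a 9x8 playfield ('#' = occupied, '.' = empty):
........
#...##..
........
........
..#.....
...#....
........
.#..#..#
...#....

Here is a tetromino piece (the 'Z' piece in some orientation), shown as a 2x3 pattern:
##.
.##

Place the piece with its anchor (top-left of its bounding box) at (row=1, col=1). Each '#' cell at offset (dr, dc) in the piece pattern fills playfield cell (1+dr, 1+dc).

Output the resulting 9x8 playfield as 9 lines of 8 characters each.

Answer: ........
###.##..
..##....
........
..#.....
...#....
........
.#..#..#
...#....

Derivation:
Fill (1+0,1+0) = (1,1)
Fill (1+0,1+1) = (1,2)
Fill (1+1,1+1) = (2,2)
Fill (1+1,1+2) = (2,3)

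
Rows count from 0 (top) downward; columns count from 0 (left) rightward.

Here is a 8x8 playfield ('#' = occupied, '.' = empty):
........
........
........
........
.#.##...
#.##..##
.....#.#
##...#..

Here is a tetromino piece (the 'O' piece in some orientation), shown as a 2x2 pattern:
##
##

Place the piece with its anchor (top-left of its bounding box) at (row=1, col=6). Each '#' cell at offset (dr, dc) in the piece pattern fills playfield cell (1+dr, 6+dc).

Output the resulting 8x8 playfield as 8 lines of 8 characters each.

Answer: ........
......##
......##
........
.#.##...
#.##..##
.....#.#
##...#..

Derivation:
Fill (1+0,6+0) = (1,6)
Fill (1+0,6+1) = (1,7)
Fill (1+1,6+0) = (2,6)
Fill (1+1,6+1) = (2,7)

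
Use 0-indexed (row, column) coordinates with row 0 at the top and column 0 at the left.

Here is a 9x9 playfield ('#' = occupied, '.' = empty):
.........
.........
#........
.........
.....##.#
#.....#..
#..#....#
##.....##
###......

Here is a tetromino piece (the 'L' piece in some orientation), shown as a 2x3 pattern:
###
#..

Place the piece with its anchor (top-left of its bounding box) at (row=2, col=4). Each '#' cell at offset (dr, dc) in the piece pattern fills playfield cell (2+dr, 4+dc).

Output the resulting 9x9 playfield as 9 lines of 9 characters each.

Answer: .........
.........
#...###..
....#....
.....##.#
#.....#..
#..#....#
##.....##
###......

Derivation:
Fill (2+0,4+0) = (2,4)
Fill (2+0,4+1) = (2,5)
Fill (2+0,4+2) = (2,6)
Fill (2+1,4+0) = (3,4)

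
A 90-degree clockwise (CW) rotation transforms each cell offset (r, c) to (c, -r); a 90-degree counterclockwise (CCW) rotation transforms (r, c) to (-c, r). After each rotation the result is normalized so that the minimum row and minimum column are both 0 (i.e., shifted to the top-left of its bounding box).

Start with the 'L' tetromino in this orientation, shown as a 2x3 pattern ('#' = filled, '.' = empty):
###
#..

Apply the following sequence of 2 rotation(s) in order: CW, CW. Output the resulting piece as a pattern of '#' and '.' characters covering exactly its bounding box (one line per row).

Start:
###
#..
After rotation 1 (CW):
##
.#
.#
After rotation 2 (CW):
..#
###

Answer: ..#
###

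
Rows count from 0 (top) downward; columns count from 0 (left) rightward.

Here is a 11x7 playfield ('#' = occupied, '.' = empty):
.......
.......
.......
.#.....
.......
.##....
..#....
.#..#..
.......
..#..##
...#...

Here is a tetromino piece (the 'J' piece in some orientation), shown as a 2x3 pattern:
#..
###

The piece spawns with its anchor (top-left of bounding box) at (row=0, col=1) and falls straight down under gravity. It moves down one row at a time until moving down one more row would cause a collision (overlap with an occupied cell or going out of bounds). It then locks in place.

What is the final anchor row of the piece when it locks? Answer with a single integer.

Answer: 1

Derivation:
Spawn at (row=0, col=1). Try each row:
  row 0: fits
  row 1: fits
  row 2: blocked -> lock at row 1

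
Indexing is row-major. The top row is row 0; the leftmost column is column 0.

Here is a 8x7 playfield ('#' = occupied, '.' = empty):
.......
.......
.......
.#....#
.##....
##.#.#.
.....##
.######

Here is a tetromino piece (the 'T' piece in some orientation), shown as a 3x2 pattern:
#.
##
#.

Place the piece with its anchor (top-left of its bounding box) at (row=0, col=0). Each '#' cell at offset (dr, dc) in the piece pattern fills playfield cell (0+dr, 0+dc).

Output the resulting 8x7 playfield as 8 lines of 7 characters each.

Fill (0+0,0+0) = (0,0)
Fill (0+1,0+0) = (1,0)
Fill (0+1,0+1) = (1,1)
Fill (0+2,0+0) = (2,0)

Answer: #......
##.....
#......
.#....#
.##....
##.#.#.
.....##
.######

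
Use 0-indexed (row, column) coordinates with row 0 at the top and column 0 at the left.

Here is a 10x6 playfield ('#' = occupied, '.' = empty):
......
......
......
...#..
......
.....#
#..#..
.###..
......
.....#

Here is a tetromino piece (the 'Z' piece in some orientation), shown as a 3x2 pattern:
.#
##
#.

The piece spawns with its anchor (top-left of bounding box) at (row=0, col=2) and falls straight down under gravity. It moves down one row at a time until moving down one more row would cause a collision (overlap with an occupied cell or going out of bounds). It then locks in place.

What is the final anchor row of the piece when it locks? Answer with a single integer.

Spawn at (row=0, col=2). Try each row:
  row 0: fits
  row 1: fits
  row 2: blocked -> lock at row 1

Answer: 1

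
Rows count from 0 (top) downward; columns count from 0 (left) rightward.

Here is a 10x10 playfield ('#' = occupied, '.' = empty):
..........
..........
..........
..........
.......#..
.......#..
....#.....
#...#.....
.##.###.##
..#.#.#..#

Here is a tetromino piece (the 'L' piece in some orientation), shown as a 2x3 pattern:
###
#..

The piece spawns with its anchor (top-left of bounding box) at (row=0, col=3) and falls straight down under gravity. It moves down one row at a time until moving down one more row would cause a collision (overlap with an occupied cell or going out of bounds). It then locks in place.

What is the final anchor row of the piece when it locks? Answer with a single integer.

Answer: 5

Derivation:
Spawn at (row=0, col=3). Try each row:
  row 0: fits
  row 1: fits
  row 2: fits
  row 3: fits
  row 4: fits
  row 5: fits
  row 6: blocked -> lock at row 5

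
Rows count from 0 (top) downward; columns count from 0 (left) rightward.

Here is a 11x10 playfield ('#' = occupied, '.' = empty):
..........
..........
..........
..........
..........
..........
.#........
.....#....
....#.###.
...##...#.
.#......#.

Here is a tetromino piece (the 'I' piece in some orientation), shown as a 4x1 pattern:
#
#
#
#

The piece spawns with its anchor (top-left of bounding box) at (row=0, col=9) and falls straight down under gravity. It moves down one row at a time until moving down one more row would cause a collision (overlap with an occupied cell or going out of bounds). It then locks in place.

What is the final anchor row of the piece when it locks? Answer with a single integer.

Spawn at (row=0, col=9). Try each row:
  row 0: fits
  row 1: fits
  row 2: fits
  row 3: fits
  row 4: fits
  row 5: fits
  row 6: fits
  row 7: fits
  row 8: blocked -> lock at row 7

Answer: 7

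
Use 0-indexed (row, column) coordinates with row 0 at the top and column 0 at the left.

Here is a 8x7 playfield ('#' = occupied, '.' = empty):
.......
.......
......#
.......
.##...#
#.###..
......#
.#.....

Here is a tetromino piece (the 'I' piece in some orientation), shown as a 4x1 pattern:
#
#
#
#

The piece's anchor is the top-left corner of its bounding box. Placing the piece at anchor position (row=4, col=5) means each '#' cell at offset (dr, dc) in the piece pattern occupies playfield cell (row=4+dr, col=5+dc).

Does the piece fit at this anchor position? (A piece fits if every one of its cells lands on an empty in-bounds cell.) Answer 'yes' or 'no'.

Check each piece cell at anchor (4, 5):
  offset (0,0) -> (4,5): empty -> OK
  offset (1,0) -> (5,5): empty -> OK
  offset (2,0) -> (6,5): empty -> OK
  offset (3,0) -> (7,5): empty -> OK
All cells valid: yes

Answer: yes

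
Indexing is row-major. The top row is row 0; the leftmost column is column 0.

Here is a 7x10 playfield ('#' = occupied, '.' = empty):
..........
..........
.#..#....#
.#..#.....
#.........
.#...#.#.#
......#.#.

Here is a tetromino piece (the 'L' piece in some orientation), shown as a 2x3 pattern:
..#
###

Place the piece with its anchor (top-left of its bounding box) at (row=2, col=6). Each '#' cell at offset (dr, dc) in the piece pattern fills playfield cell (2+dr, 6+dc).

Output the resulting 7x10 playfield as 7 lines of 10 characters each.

Answer: ..........
..........
.#..#...##
.#..#.###.
#.........
.#...#.#.#
......#.#.

Derivation:
Fill (2+0,6+2) = (2,8)
Fill (2+1,6+0) = (3,6)
Fill (2+1,6+1) = (3,7)
Fill (2+1,6+2) = (3,8)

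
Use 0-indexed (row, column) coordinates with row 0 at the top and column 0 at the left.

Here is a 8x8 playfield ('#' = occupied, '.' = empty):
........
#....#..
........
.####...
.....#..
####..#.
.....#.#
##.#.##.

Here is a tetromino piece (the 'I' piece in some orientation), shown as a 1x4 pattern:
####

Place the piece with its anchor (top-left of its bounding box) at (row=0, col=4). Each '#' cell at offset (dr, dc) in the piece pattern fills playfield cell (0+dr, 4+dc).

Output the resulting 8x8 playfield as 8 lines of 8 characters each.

Answer: ....####
#....#..
........
.####...
.....#..
####..#.
.....#.#
##.#.##.

Derivation:
Fill (0+0,4+0) = (0,4)
Fill (0+0,4+1) = (0,5)
Fill (0+0,4+2) = (0,6)
Fill (0+0,4+3) = (0,7)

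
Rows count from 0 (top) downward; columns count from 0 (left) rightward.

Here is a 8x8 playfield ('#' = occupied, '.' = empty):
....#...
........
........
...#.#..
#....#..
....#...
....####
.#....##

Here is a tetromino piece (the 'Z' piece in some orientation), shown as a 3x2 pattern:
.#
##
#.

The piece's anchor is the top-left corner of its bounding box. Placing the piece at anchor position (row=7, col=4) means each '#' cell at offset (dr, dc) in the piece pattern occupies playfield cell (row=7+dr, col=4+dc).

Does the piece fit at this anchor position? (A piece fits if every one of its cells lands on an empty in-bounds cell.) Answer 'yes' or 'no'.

Check each piece cell at anchor (7, 4):
  offset (0,1) -> (7,5): empty -> OK
  offset (1,0) -> (8,4): out of bounds -> FAIL
  offset (1,1) -> (8,5): out of bounds -> FAIL
  offset (2,0) -> (9,4): out of bounds -> FAIL
All cells valid: no

Answer: no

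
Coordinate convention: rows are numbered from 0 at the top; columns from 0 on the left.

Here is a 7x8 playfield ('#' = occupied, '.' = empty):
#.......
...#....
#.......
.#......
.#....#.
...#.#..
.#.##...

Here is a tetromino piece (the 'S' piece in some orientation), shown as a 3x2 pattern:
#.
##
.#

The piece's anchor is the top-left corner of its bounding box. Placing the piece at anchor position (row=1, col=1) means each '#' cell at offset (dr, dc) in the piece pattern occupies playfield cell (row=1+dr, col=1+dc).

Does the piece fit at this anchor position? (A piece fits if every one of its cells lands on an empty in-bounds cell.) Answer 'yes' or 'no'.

Answer: yes

Derivation:
Check each piece cell at anchor (1, 1):
  offset (0,0) -> (1,1): empty -> OK
  offset (1,0) -> (2,1): empty -> OK
  offset (1,1) -> (2,2): empty -> OK
  offset (2,1) -> (3,2): empty -> OK
All cells valid: yes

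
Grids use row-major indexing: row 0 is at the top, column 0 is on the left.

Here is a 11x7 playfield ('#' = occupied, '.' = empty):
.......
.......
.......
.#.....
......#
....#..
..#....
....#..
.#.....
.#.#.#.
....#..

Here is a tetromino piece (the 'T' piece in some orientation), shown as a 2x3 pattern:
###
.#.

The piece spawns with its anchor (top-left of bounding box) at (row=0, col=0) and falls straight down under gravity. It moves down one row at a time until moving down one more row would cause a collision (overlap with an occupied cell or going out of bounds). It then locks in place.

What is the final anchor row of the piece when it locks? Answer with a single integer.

Spawn at (row=0, col=0). Try each row:
  row 0: fits
  row 1: fits
  row 2: blocked -> lock at row 1

Answer: 1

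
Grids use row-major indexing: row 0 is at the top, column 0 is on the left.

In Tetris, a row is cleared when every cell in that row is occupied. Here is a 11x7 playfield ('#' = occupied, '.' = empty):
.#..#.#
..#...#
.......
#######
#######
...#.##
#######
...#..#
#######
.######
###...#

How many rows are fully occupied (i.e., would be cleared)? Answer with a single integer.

Check each row:
  row 0: 4 empty cells -> not full
  row 1: 5 empty cells -> not full
  row 2: 7 empty cells -> not full
  row 3: 0 empty cells -> FULL (clear)
  row 4: 0 empty cells -> FULL (clear)
  row 5: 4 empty cells -> not full
  row 6: 0 empty cells -> FULL (clear)
  row 7: 5 empty cells -> not full
  row 8: 0 empty cells -> FULL (clear)
  row 9: 1 empty cell -> not full
  row 10: 3 empty cells -> not full
Total rows cleared: 4

Answer: 4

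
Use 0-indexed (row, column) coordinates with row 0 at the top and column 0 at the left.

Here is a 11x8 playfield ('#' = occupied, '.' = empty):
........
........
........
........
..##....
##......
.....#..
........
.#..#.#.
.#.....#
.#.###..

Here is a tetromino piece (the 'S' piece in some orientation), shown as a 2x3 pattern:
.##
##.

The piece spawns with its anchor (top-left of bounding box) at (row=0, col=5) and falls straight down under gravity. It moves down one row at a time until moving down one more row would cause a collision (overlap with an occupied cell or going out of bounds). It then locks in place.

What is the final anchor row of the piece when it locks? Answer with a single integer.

Spawn at (row=0, col=5). Try each row:
  row 0: fits
  row 1: fits
  row 2: fits
  row 3: fits
  row 4: fits
  row 5: blocked -> lock at row 4

Answer: 4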